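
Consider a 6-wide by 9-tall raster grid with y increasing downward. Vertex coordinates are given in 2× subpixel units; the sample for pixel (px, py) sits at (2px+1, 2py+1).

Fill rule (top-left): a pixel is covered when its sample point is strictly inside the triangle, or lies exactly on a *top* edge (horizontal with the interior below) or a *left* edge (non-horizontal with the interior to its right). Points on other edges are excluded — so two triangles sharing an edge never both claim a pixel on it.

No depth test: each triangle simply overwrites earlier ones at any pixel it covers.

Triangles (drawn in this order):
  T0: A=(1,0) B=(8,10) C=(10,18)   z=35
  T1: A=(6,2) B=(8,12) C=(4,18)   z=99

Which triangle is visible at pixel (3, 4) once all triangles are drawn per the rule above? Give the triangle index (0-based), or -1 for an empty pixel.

T0:
  2·area = 36
  edge (1, 0)→(8, 10): d=(7,10) right/bottom  bias=-1
  edge (8, 10)→(10, 18): d=(2,8) right/bottom  bias=-1
  edge (10, 18)→(1, 0): d=(-9,-18) top-left  bias=+0
    (1,1)@(3, 3): e=[1,26,9] → X
    (2,1)@(5, 3): e=[-19,10,45] → .
    (1,2)@(3, 5): e=[15,30,-9] → .
    (2,3)@(5, 7): e=[9,18,9] → X
    (3,3)@(7, 7): e=[-11,2,45] → .
    (2,4)@(5, 9): e=[23,22,-9] → .
    (3,4)@(7, 9): e=[3,6,27] → X
    (4,4)@(9, 9): e=[-17,-10,63] → .
    (3,5)@(7, 11): e=[17,10,9] → X
    (4,5)@(9, 11): e=[-3,-6,45] → .
    (3,6)@(7, 13): e=[31,14,-9] → .
    (4,7)@(9, 15): e=[25,2,9] → X
  covered (5 px):
    . . . . . .
    . X . . . .
    . . . . . .
    . . X . . .
    . . . X . .
    . . . X . .
    . . . . . .
    . . . . X .
    . . . . . .
T1:
  2·area = 52
  edge (6, 2)→(8, 12): d=(2,10) right/bottom  bias=-1
  edge (8, 12)→(4, 18): d=(-4,6) right/bottom  bias=-1
  edge (4, 18)→(6, 2): d=(2,-16) top-left  bias=+0
    (3,3)@(7, 7): e=[0,26,26] → .  [on edge]
    (3,4)@(7, 9): e=[4,18,30] → X
    (4,4)@(9, 9): e=[-16,6,62] → .
    (2,5)@(5, 11): e=[28,22,2] → X
    (4,5)@(9, 11): e=[-12,-2,66] → .
    (2,6)@(5, 13): e=[32,14,6] → X
    (4,6)@(9, 13): e=[-8,-10,70] → .
    (2,7)@(5, 15): e=[36,6,10] → X
    (3,7)@(7, 15): e=[16,-6,42] → .
    (2,8)@(5, 17): e=[40,-2,14] → .
    (4,8)@(9, 17): e=[0,-26,78] → .  [on edge]
  covered (6 px):
    . . . . . .
    . . . . . .
    . . . . . .
    . . . . . .
    . . . X . .
    . . X X . .
    . . X X . .
    . . X . . .
    . . . . . .

Z-buffer (winner per pixel, '.' = empty):
  . . . . . .
  . 0 . . . .
  . . . . . .
  . . 0 . . .
  . . . 1 . .
  . . 1 1 . .
  . . 1 1 . .
  . . 1 . 0 .
  . . . . . .

Result: 1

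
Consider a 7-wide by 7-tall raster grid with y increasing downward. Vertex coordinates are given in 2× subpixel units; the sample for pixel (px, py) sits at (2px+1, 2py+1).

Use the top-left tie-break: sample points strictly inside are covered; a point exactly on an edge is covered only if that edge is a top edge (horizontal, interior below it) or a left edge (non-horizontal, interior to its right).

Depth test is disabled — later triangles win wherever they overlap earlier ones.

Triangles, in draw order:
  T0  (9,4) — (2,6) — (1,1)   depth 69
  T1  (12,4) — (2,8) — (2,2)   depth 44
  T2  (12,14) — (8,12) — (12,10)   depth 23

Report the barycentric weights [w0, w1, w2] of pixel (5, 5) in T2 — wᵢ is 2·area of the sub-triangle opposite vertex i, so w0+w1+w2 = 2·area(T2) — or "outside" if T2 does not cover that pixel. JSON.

T0:
  2·area = 37
  edge (9, 4)→(2, 6): d=(-7,2) right/bottom  bias=-1
  edge (2, 6)→(1, 1): d=(-1,-5) top-left  bias=+0
  edge (1, 1)→(9, 4): d=(8,3) right/bottom  bias=-1
    (0,0)@(1, 1): e=[37,0,0] → ·  [on edge]
    (1,1)@(3, 3): e=[19,8,10] → #
    (2,1)@(5, 3): e=[15,18,4] → #
    (3,1)@(7, 3): e=[11,28,-2] → ·
    (1,2)@(3, 5): e=[5,6,26] → #
    (3,2)@(7, 5): e=[-3,26,14] → ·
    (1,3)@(3, 7): e=[-9,4,42] → ·
    (2,3)@(5, 7): e=[-13,14,36] → ·
    (1,5)@(3, 11): e=[-37,0,74] → ·  [on edge]
  covered (4 px):
    · · · · · · ·
    · # # · · · ·
    · # # · · · ·
    · · · · · · ·
    · · · · · · ·
    · · · · · · ·
    · · · · · · ·
T1:
  2·area = 60
  edge (12, 4)→(2, 8): d=(-10,4) right/bottom  bias=-1
  edge (2, 8)→(2, 2): d=(0,-6) top-left  bias=+0
  edge (2, 2)→(12, 4): d=(10,2) right/bottom  bias=-1
    (1,1)@(3, 3): e=[46,6,8] → #
    (2,1)@(5, 3): e=[38,18,4] → #
    (3,1)@(7, 3): e=[30,30,0] → ·  [on edge]
    (1,2)@(3, 5): e=[26,6,28] → #
    (3,2)@(7, 5): e=[10,30,20] → #
    (4,2)@(9, 5): e=[2,42,16] → #
    (5,2)@(11, 5): e=[-6,54,12] → ·
    (1,3)@(3, 7): e=[6,6,48] → #
    (2,3)@(5, 7): e=[-2,18,44] → ·
    (3,3)@(7, 7): e=[-10,30,40] → ·
    (4,3)@(9, 7): e=[-18,42,36] → ·
    (1,4)@(3, 9): e=[-14,6,68] → ·
  covered (7 px):
    · · · · · · ·
    · # # · · · ·
    · # # # # · ·
    · # · · · · ·
    · · · · · · ·
    · · · · · · ·
    · · · · · · ·
T2:
  2·area = 16
  edge (12, 14)→(8, 12): d=(-4,-2) top-left  bias=+0
  edge (8, 12)→(12, 10): d=(4,-2) top-left  bias=+0
  edge (12, 10)→(12, 14): d=(0,4) right/bottom  bias=-1
    (5,5)@(11, 11): e=[10,2,4] → #
    (6,5)@(13, 11): e=[14,6,-4] → ·
    (5,6)@(11, 13): e=[2,10,4] → #
    (6,6)@(13, 13): e=[6,14,-4] → ·
  covered (2 px):
    · · · · · · ·
    · · · · · · ·
    · · · · · · ·
    · · · · · · ·
    · · · · · · ·
    · · · · · # ·
    · · · · · # ·

Answer: [2,4,10]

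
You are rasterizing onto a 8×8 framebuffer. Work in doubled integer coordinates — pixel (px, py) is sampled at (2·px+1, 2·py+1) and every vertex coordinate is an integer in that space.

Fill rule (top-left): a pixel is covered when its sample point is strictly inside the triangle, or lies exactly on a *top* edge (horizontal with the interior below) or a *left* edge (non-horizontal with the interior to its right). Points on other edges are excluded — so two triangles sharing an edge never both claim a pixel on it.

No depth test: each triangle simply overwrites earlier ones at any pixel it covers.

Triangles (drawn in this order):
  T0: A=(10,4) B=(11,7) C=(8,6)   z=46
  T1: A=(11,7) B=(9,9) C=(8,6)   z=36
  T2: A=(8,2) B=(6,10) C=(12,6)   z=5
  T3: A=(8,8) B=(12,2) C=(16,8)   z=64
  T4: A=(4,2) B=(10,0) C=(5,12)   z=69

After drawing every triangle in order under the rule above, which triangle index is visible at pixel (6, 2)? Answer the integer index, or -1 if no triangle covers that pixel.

T0:
  2·area = 8
  edge (10, 4)→(11, 7): d=(1,3) right/bottom  bias=-1
  edge (11, 7)→(8, 6): d=(-3,-1) top-left  bias=+0
  edge (8, 6)→(10, 4): d=(2,-2) top-left  bias=+0
    (4,0)@(9, 1): e=[0,16,-8] → .  [on edge]
    (6,0)@(13, 1): e=[-12,20,0] → .  [on edge]
    (5,1)@(11, 3): e=[-4,12,0] → .  [on edge]
    (2,2)@(5, 5): e=[16,0,-8] → .  [on edge]
    (4,2)@(9, 5): e=[4,4,0] → X  [on edge]
    (5,2)@(11, 5): e=[-2,6,4] → .
    (3,3)@(7, 7): e=[12,-4,0] → .  [on edge]
    (4,3)@(9, 7): e=[6,-2,4] → .
    (5,3)@(11, 7): e=[0,0,8] → .  [on edge]
    (2,4)@(5, 9): e=[20,-12,0] → .  [on edge]
    (1,5)@(3, 11): e=[28,-20,0] → .  [on edge]
    (0,6)@(1, 13): e=[36,-28,0] → .  [on edge]
    (6,6)@(13, 13): e=[0,-16,24] → .  [on edge]
  covered (1 px):
    . . . . . . . .
    . . . . . . . .
    . . . . X . . .
    . . . . . . . .
    . . . . . . . .
    . . . . . . . .
    . . . . . . . .
    . . . . . . . .
T1:
  2·area = 8
  edge (11, 7)→(9, 9): d=(-2,2) right/bottom  bias=-1
  edge (9, 9)→(8, 6): d=(-1,-3) top-left  bias=+0
  edge (8, 6)→(11, 7): d=(3,1) right/bottom  bias=-1
    (3,1)@(7, 3): e=[16,0,-8] → .  [on edge]
    (7,1)@(15, 3): e=[0,24,-16] → .  [on edge]
    (2,2)@(5, 5): e=[16,-8,0] → .  [on edge]
    (6,2)@(13, 5): e=[0,16,-8] → .  [on edge]
    (4,3)@(9, 7): e=[4,2,2] → X
    (5,3)@(11, 7): e=[0,8,0] → .  [on edge]
    (4,4)@(9, 9): e=[0,0,8] → .  [on edge]
    (3,5)@(7, 11): e=[0,-8,16] → .  [on edge]
    (2,6)@(5, 13): e=[0,-16,24] → .  [on edge]
    (1,7)@(3, 15): e=[0,-24,32] → .  [on edge]
    (5,7)@(11, 15): e=[-16,0,24] → .  [on edge]
  covered (1 px):
    . . . . . . . .
    . . . . . . . .
    . . . . . . . .
    . . . . X . . .
    . . . . . . . .
    . . . . . . . .
    . . . . . . . .
    . . . . . . . .
T2:
  2·area = 40  (B↔C swapped to make it positive)
  edge (8, 2)→(12, 6): d=(4,4) right/bottom  bias=-1
  edge (12, 6)→(6, 10): d=(-6,4) right/bottom  bias=-1
  edge (6, 10)→(8, 2): d=(2,-8) top-left  bias=+0
    (3,0)@(7, 1): e=[0,50,-10] → .  [on edge]
    (4,1)@(9, 3): e=[0,30,10] → .  [on edge]
    (4,2)@(9, 5): e=[8,18,14] → X
    (5,2)@(11, 5): e=[0,10,30] → .  [on edge]
    (3,3)@(7, 7): e=[24,14,2] → X
    (5,3)@(11, 7): e=[8,-2,34] → .
    (6,3)@(13, 7): e=[0,-10,50] → .  [on edge]
    (3,4)@(7, 9): e=[32,2,6] → X
    (4,4)@(9, 9): e=[24,-6,22] → .
    (7,4)@(15, 9): e=[0,-30,70] → .  [on edge]
    (3,5)@(7, 11): e=[40,-10,10] → .
  covered (4 px):
    . . . . . . . .
    . . . . . . . .
    . . . . X . . .
    . . . X X . . .
    . . . X . . . .
    . . . . . . . .
    . . . . . . . .
    . . . . . . . .
T3:
  2·area = 48
  edge (8, 8)→(12, 2): d=(4,-6) top-left  bias=+0
  edge (12, 2)→(16, 8): d=(4,6) right/bottom  bias=-1
  edge (16, 8)→(8, 8): d=(-8,0) right/bottom  bias=-1
    (5,2)@(11, 5): e=[6,18,24] → X
    (6,2)@(13, 5): e=[18,6,24] → X
    (7,2)@(15, 5): e=[30,-6,24] → .
    (4,3)@(9, 7): e=[2,38,8] → X
    (7,3)@(15, 7): e=[38,2,8] → X
    (4,4)@(9, 9): e=[10,46,-8] → .
    (5,4)@(11, 9): e=[22,34,-8] → .
    (6,4)@(13, 9): e=[34,22,-8] → .
    (7,4)@(15, 9): e=[46,10,-8] → .
  covered (6 px):
    . . . . . . . .
    . . . . . . . .
    . . . . . X X .
    . . . . X X X X
    . . . . . . . .
    . . . . . . . .
    . . . . . . . .
    . . . . . . . .
T4:
  2·area = 62
  edge (4, 2)→(10, 0): d=(6,-2) top-left  bias=+0
  edge (10, 0)→(5, 12): d=(-5,12) right/bottom  bias=-1
  edge (5, 12)→(4, 2): d=(-1,-10) top-left  bias=+0
    (3,0)@(7, 1): e=[0,31,31] → X  [on edge]
    (4,0)@(9, 1): e=[4,7,51] → X
    (5,0)@(11, 1): e=[8,-17,71] → .
    (0,1)@(1, 3): e=[0,93,-31] → .  [on edge]
    (2,1)@(5, 3): e=[8,45,9] → X
    (4,1)@(9, 3): e=[16,-3,49] → .
    (2,2)@(5, 5): e=[20,35,7] → X
    (4,2)@(9, 5): e=[28,-13,47] → .
    (2,3)@(5, 7): e=[32,25,5] → X
    (4,3)@(9, 7): e=[40,-23,45] → .
    (2,4)@(5, 9): e=[44,15,3] → X
    (3,4)@(7, 9): e=[48,-9,23] → .
  covered (10 px):
    . . . X X . . .
    . . X X . . . .
    . . X X . . . .
    . . X X . . . .
    . . X . . . . .
    . . X . . . . .
    . . . . . . . .
    . . . . . . . .

Z-buffer (winner per pixel, '.' = empty):
  . . . 4 4 . . .
  . . 4 4 . . . .
  . . 4 4 2 3 3 .
  . . 4 4 3 3 3 3
  . . 4 2 . . . .
  . . 4 . . . . .
  . . . . . . . .
  . . . . . . . .

Final: 3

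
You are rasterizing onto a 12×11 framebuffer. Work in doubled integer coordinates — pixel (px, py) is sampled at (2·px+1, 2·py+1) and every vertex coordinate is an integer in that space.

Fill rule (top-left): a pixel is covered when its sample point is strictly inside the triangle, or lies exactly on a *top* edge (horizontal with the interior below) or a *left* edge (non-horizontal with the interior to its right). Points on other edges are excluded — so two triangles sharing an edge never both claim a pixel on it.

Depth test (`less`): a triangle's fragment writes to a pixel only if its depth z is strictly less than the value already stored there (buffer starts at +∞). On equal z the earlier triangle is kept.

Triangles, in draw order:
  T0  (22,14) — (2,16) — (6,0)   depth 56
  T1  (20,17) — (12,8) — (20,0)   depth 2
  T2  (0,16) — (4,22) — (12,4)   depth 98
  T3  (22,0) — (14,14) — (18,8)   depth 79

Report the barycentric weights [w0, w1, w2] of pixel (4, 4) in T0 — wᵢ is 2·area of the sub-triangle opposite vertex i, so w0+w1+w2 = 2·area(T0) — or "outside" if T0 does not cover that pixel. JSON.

T0:
  2·area = 312
  edge (22, 14)→(2, 16): d=(-20,2) right/bottom  bias=-1
  edge (2, 16)→(6, 0): d=(4,-16) top-left  bias=+0
  edge (6, 0)→(22, 14): d=(16,14) right/bottom  bias=-1
    (3,0)@(7, 1): e=[290,20,2] → #
    (4,0)@(9, 1): e=[286,52,-26] → ·
    (3,1)@(7, 3): e=[250,28,34] → #
    (4,1)@(9, 3): e=[246,60,6] → #
    (5,1)@(11, 3): e=[242,92,-22] → ·
    (2,2)@(5, 5): e=[214,4,94] → #
    (5,2)@(11, 5): e=[202,100,10] → #
    (6,2)@(13, 5): e=[198,132,-18] → ·
    (2,3)@(5, 7): e=[174,12,126] → #
    (6,3)@(13, 7): e=[158,140,14] → #
    (7,3)@(15, 7): e=[154,172,-14] → ·
    (2,4)@(5, 9): e=[134,20,158] → #
  covered (39 px):
    · · · # · · · · · · · ·
    · · · # # · · · · · · ·
    · · # # # # · · · · · ·
    · · # # # # # · · · · ·
    · · # # # # # # · · · ·
    · · # # # # # # # · · ·
    · # # # # # # # # # · ·
    · # # # # # · · · · · ·
    · · · · · · · · · · · ·
    · · · · · · · · · · · ·
    · · · · · · · · · · · ·
T1:
  2·area = 136
  edge (20, 17)→(12, 8): d=(-8,-9) top-left  bias=+0
  edge (12, 8)→(20, 0): d=(8,-8) top-left  bias=+0
  edge (20, 0)→(20, 17): d=(0,17) right/bottom  bias=-1
    (9,0)@(19, 1): e=[119,0,17] → #  [on edge]
    (10,0)@(21, 1): e=[137,16,-17] → ·
    (8,1)@(17, 3): e=[85,0,51] → #  [on edge]
    (10,1)@(21, 3): e=[121,32,-17] → ·
    (7,2)@(15, 5): e=[51,0,85] → #  [on edge]
    (10,2)@(21, 5): e=[105,48,-17] → ·
    (6,3)@(13, 7): e=[17,0,119] → #  [on edge]
    (10,3)@(21, 7): e=[89,64,-17] → ·
    (5,4)@(11, 9): e=[-17,0,153] → ·  [on edge]
    (6,4)@(13, 9): e=[1,16,119] → #
    (10,4)@(21, 9): e=[73,80,-17] → ·
    (4,5)@(9, 11): e=[-51,0,187] → ·  [on edge]
    (3,6)@(7, 13): e=[-85,0,221] → ·  [on edge]
    (2,7)@(5, 15): e=[-119,0,255] → ·  [on edge]
    (1,8)@(3, 17): e=[-153,0,289] → ·  [on edge]
    (0,9)@(1, 19): e=[-187,0,323] → ·  [on edge]
  covered (20 px):
    · · · · · · · · · # · ·
    · · · · · · · · # # · ·
    · · · · · · · # # # · ·
    · · · · · · # # # # · ·
    · · · · · · # # # # · ·
    · · · · · · · # # # · ·
    · · · · · · · · # # · ·
    · · · · · · · · · # · ·
    · · · · · · · · · · · ·
    · · · · · · · · · · · ·
    · · · · · · · · · · · ·
T2:
  2·area = 120  (B↔C swapped to make it positive)
  edge (0, 16)→(12, 4): d=(12,-12) top-left  bias=+0
  edge (12, 4)→(4, 22): d=(-8,18) right/bottom  bias=-1
  edge (4, 22)→(0, 16): d=(-4,-6) top-left  bias=+0
    (7,0)@(15, 1): e=[0,-30,150] → ·  [on edge]
    (6,1)@(13, 3): e=[0,-10,130] → ·  [on edge]
    (5,2)@(11, 5): e=[0,10,110] → #  [on edge]
    (6,2)@(13, 5): e=[24,-26,122] → ·
    (4,3)@(9, 7): e=[0,30,90] → #  [on edge]
    (5,3)@(11, 7): e=[24,-6,102] → ·
    (3,4)@(7, 9): e=[0,50,70] → #  [on edge]
    (5,4)@(11, 9): e=[48,-22,94] → ·
    (2,5)@(5, 11): e=[0,70,50] → #  [on edge]
    (4,5)@(9, 11): e=[48,-2,74] → ·
    (1,6)@(3, 13): e=[0,90,30] → #  [on edge]
    (4,6)@(9, 13): e=[72,-18,66] → ·
    (0,7)@(1, 15): e=[0,110,10] → #  [on edge]
  covered (18 px):
    · · · · · · · · · · · ·
    · · · · · · · · · · · ·
    · · · · · # · · · · · ·
    · · · · # · · · · · · ·
    · · · # # · · · · · · ·
    · · # # · · · · · · · ·
    · # # # · · · · · · · ·
    # # # # · · · · · · · ·
    # # # · · · · · · · · ·
    · # # · · · · · · · · ·
    · · · · · · · · · · · ·
T3:
  2·area = 8  (B↔C swapped to make it positive)
  edge (22, 0)→(18, 8): d=(-4,8) right/bottom  bias=-1
  edge (18, 8)→(14, 14): d=(-4,6) right/bottom  bias=-1
  edge (14, 14)→(22, 0): d=(8,-14) top-left  bias=+0
    (8,4)@(17, 9): e=[4,2,2] → #
    (9,4)@(19, 9): e=[-12,-10,30] → ·
    (8,5)@(17, 11): e=[-4,-6,18] → ·
  covered (1 px):
    · · · · · · · · · · · ·
    · · · · · · · · · · · ·
    · · · · · · · · · · · ·
    · · · · · · · · · · · ·
    · · · · · · · · # · · ·
    · · · · · · · · · · · ·
    · · · · · · · · · · · ·
    · · · · · · · · · · · ·
    · · · · · · · · · · · ·
    · · · · · · · · · · · ·
    · · · · · · · · · · · ·

Result: [84,102,126]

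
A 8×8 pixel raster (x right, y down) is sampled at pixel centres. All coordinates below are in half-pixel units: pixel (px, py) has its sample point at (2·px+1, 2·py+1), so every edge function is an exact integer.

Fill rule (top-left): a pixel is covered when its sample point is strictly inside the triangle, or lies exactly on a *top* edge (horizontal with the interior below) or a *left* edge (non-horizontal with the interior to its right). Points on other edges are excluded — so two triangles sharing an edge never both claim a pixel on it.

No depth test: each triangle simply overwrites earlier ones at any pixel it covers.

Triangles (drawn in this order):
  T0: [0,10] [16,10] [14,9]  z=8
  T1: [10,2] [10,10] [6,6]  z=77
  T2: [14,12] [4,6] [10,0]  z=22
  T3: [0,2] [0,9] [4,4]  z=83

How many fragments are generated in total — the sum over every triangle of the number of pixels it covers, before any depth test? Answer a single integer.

T0:
  2·area = 16  (B↔C swapped to make it positive)
  edge (0, 10)→(14, 9): d=(14,-1) top-left  bias=+0
  edge (14, 9)→(16, 10): d=(2,1) right/bottom  bias=-1
  edge (16, 10)→(0, 10): d=(-16,0) right/bottom  bias=-1
  covered (0 px):
    . . . . . . . .
    . . . . . . . .
    . . . . . . . .
    . . . . . . . .
    . . . . . . . .
    . . . . . . . .
    . . . . . . . .
    . . . . . . . .
T1:
  2·area = 32
  edge (10, 2)→(10, 10): d=(0,8) right/bottom  bias=-1
  edge (10, 10)→(6, 6): d=(-4,-4) top-left  bias=+0
  edge (6, 6)→(10, 2): d=(4,-4) top-left  bias=+0
    (0,0)@(1, 1): e=[72,0,-40] → .  [on edge]
    (5,0)@(11, 1): e=[-8,40,0] → .  [on edge]
    (1,1)@(3, 3): e=[56,0,-24] → .  [on edge]
    (4,1)@(9, 3): e=[8,24,0] → X  [on edge]
    (5,1)@(11, 3): e=[-8,32,8] → .
    (2,2)@(5, 5): e=[40,0,-8] → .  [on edge]
    (3,2)@(7, 5): e=[24,8,0] → X  [on edge]
    (5,2)@(11, 5): e=[-8,24,16] → .
    (2,3)@(5, 7): e=[40,-8,0] → .  [on edge]
    (3,3)@(7, 7): e=[24,0,8] → X  [on edge]
    (5,3)@(11, 7): e=[-8,16,24] → .
    (1,4)@(3, 9): e=[56,-24,0] → .  [on edge]
    (4,4)@(9, 9): e=[8,0,24] → X  [on edge]
    (0,5)@(1, 11): e=[72,-40,0] → .  [on edge]
    (5,5)@(11, 11): e=[-8,0,40] → .  [on edge]
    (6,6)@(13, 13): e=[-24,0,56] → .  [on edge]
    (7,7)@(15, 15): e=[-40,0,72] → .  [on edge]
  covered (6 px):
    . . . . . . . .
    . . . . X . . .
    . . . X X . . .
    . . . X X . . .
    . . . . X . . .
    . . . . . . . .
    . . . . . . . .
    . . . . . . . .
T2:
  2·area = 96
  edge (14, 12)→(4, 6): d=(-10,-6) top-left  bias=+0
  edge (4, 6)→(10, 0): d=(6,-6) top-left  bias=+0
  edge (10, 0)→(14, 12): d=(4,12) right/bottom  bias=-1
    (4,0)@(9, 1): e=[80,0,16] → X  [on edge]
    (5,0)@(11, 1): e=[92,12,-8] → .
    (3,1)@(7, 3): e=[48,0,48] → X  [on edge]
    (5,1)@(11, 3): e=[72,24,0] → .  [on edge]
    (2,2)@(5, 5): e=[16,0,80] → X  [on edge]
    (5,2)@(11, 5): e=[52,36,8] → X
    (6,2)@(13, 5): e=[64,48,-16] → .
    (1,3)@(3, 7): e=[-16,0,112] → .  [on edge]
    (2,3)@(5, 7): e=[-4,12,88] → .
    (3,3)@(7, 7): e=[8,24,64] → X
    (6,3)@(13, 7): e=[44,60,-8] → .
    (0,4)@(1, 9): e=[-48,0,144] → .  [on edge]
    (4,4)@(9, 9): e=[0,48,48] → X  [on edge]
    (6,4)@(13, 9): e=[24,72,0] → .  [on edge]
    (7,7)@(15, 15): e=[-24,120,0] → .  [on edge]
  covered (13 px):
    . . . . X . . .
    . . . X X . . .
    . . X X X X . .
    . . . X X X . .
    . . . . X X . .
    . . . . . . X .
    . . . . . . . .
    . . . . . . . .
T3:
  2·area = 28  (B↔C swapped to make it positive)
  edge (0, 2)→(4, 4): d=(4,2) right/bottom  bias=-1
  edge (4, 4)→(0, 9): d=(-4,5) right/bottom  bias=-1
  edge (0, 9)→(0, 2): d=(0,-7) top-left  bias=+0
    (0,1)@(1, 3): e=[2,19,7] → X
    (1,1)@(3, 3): e=[-2,9,21] → .
    (0,2)@(1, 5): e=[10,11,7] → X
    (1,2)@(3, 5): e=[6,1,21] → X
    (2,2)@(5, 5): e=[2,-9,35] → .
    (0,3)@(1, 7): e=[18,3,7] → X
    (1,3)@(3, 7): e=[14,-7,21] → .
    (0,4)@(1, 9): e=[26,-5,7] → .
  covered (4 px):
    . . . . . . . .
    X . . . . . . .
    X X . . . . . .
    X . . . . . . .
    . . . . . . . .
    . . . . . . . .
    . . . . . . . .
    . . . . . . . .

Answer: 23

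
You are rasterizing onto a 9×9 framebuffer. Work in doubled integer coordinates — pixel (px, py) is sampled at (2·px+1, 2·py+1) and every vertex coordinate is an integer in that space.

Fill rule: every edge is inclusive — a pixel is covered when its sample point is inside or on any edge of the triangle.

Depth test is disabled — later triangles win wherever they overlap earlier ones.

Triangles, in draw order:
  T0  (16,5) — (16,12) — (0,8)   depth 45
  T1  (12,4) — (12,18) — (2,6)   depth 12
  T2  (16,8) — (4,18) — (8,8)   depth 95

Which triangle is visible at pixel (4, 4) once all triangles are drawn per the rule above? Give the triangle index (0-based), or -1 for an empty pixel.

T0:
  2·area = 112
  edge (16, 5)→(16, 12): d=(0,7) inclusive
  edge (16, 12)→(0, 8): d=(-16,-4) inclusive
  edge (0, 8)→(16, 5): d=(16,-3) inclusive
    (3,3)@(7, 7): e=[63,44,5] → X
    (4,3)@(9, 7): e=[49,52,11] → X
    (5,3)@(11, 7): e=[35,60,17] → X
    (6,3)@(13, 7): e=[21,68,23] → X
    (7,3)@(15, 7): e=[7,76,29] → X
    (8,3)@(17, 7): e=[-7,84,35] → .
    (2,4)@(5, 9): e=[77,4,31] → X
    (8,4)@(17, 9): e=[-7,52,67] → .
    (2,5)@(5, 11): e=[77,-28,63] → .
    (3,5)@(7, 11): e=[63,-20,69] → .
    (4,5)@(9, 11): e=[49,-12,75] → .
    (5,5)@(11, 11): e=[35,-4,81] → .
  covered (13 px):
    . . . . . . . . .
    . . . . . . . . .
    . . . . . . . . .
    . . . X X X X X .
    . . X X X X X X .
    . . . . . . X X .
    . . . . . . . . .
    . . . . . . . . .
    . . . . . . . . .
T1:
  2·area = 140
  edge (12, 4)→(12, 18): d=(0,14) inclusive
  edge (12, 18)→(2, 6): d=(-10,-12) inclusive
  edge (2, 6)→(12, 4): d=(10,-2) inclusive
    (8,1)@(17, 3): e=[-70,210,0] → .  [on edge]
    (3,2)@(7, 5): e=[70,70,0] → X  [on edge]
    (4,2)@(9, 5): e=[42,94,4] → X
    (5,2)@(11, 5): e=[14,118,8] → X
    (6,2)@(13, 5): e=[-14,142,12] → .
    (1,3)@(3, 7): e=[126,2,12] → X
    (2,3)@(5, 7): e=[98,26,16] → X
    (6,3)@(13, 7): e=[-14,122,32] → .
    (1,4)@(3, 9): e=[126,-18,32] → .
    (2,4)@(5, 9): e=[98,6,36] → X
    (6,4)@(13, 9): e=[-14,102,52] → .
    (2,5)@(5, 11): e=[98,-14,56] → .
  covered (18 px):
    . . . . . . . . .
    . . . . . . . . .
    . . . X X X . . .
    . X X X X X . . .
    . . X X X X . . .
    . . . X X X . . .
    . . . . X X . . .
    . . . . . X . . .
    . . . . . . . . .
T2:
  2·area = 80
  edge (16, 8)→(4, 18): d=(-12,10) inclusive
  edge (4, 18)→(8, 8): d=(4,-10) inclusive
  edge (8, 8)→(16, 8): d=(8,0) inclusive
    (4,4)@(9, 9): e=[58,14,8] → X
    (5,4)@(11, 9): e=[38,34,8] → X
    (6,4)@(13, 9): e=[18,54,8] → X
    (7,4)@(15, 9): e=[-2,74,8] → .
    (3,5)@(7, 11): e=[54,2,24] → X
    (6,5)@(13, 11): e=[-6,62,24] → .
    (3,6)@(7, 13): e=[30,10,40] → X
    (5,6)@(11, 13): e=[-10,50,40] → .
    (3,7)@(7, 15): e=[6,18,56] → X
    (4,7)@(9, 15): e=[-14,38,56] → .
    (2,8)@(5, 17): e=[2,6,72] → X
    (3,8)@(7, 17): e=[-18,26,72] → .
  covered (10 px):
    . . . . . . . . .
    . . . . . . . . .
    . . . . . . . . .
    . . . . . . . . .
    . . . . X X X . .
    . . . X X X . . .
    . . . X X . . . .
    . . . X . . . . .
    . . X . . . . . .

Z-buffer (winner per pixel, '.' = empty):
  . . . . . . . . .
  . . . . . . . . .
  . . . 1 1 1 . . .
  . 1 1 1 1 1 0 0 .
  . . 1 1 2 2 2 0 .
  . . . 2 2 2 0 0 .
  . . . 2 2 1 . . .
  . . . 2 . 1 . . .
  . . 2 . . . . . .

Final: 2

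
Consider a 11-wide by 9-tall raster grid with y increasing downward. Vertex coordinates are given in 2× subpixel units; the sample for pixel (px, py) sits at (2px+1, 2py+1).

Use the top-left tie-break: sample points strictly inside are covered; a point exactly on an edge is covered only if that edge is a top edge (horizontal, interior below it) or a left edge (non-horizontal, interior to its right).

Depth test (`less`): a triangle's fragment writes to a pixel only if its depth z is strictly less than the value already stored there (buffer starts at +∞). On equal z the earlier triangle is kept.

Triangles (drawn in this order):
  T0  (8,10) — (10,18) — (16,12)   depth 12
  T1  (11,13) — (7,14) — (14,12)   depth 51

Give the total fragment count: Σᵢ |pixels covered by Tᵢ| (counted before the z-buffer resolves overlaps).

T0:
  2·area = 60  (B↔C swapped to make it positive)
  edge (8, 10)→(16, 12): d=(8,2) right/bottom  bias=-1
  edge (16, 12)→(10, 18): d=(-6,6) right/bottom  bias=-1
  edge (10, 18)→(8, 10): d=(-2,-8) top-left  bias=+0
    (10,3)@(21, 7): e=[-50,0,110] → .  [on edge]
    (9,4)@(19, 9): e=[-30,0,90] → .  [on edge]
    (4,5)@(9, 11): e=[6,48,6] → X
    (5,5)@(11, 11): e=[2,36,22] → X
    (6,5)@(13, 11): e=[-2,24,38] → .
    (8,5)@(17, 11): e=[-10,0,70] → .  [on edge]
    (4,6)@(9, 13): e=[22,36,2] → X
    (6,6)@(13, 13): e=[14,12,34] → X
    (7,6)@(15, 13): e=[10,0,50] → .  [on edge]
    (4,7)@(9, 15): e=[38,24,-2] → .
    (5,7)@(11, 15): e=[34,12,14] → X
    (6,7)@(13, 15): e=[30,0,30] → .  [on edge]
    (5,8)@(11, 17): e=[50,0,10] → .  [on edge]
  covered (6 px):
    . . . . . . . . . . .
    . . . . . . . . . . .
    . . . . . . . . . . .
    . . . . . . . . . . .
    . . . . . . . . . . .
    . . . . X X . . . . .
    . . . . X X X . . . .
    . . . . . X . . . . .
    . . . . . . . . . . .
T1:
  2·area = 1
  edge (11, 13)→(7, 14): d=(-4,1) right/bottom  bias=-1
  edge (7, 14)→(14, 12): d=(7,-2) top-left  bias=+0
  edge (14, 12)→(11, 13): d=(-3,1) right/bottom  bias=-1
    (8,5)@(17, 11): e=[2,-1,0] → .  [on edge]
    (9,5)@(19, 11): e=[0,3,-2] → .  [on edge]
    (5,6)@(11, 13): e=[0,1,0] → .  [on edge]
    (1,7)@(3, 15): e=[0,-1,2] → .  [on edge]
    (2,7)@(5, 15): e=[-2,3,0] → .  [on edge]
  covered (0 px):
    . . . . . . . . . . .
    . . . . . . . . . . .
    . . . . . . . . . . .
    . . . . . . . . . . .
    . . . . . . . . . . .
    . . . . . . . . . . .
    . . . . . . . . . . .
    . . . . . . . . . . .
    . . . . . . . . . . .

Answer: 6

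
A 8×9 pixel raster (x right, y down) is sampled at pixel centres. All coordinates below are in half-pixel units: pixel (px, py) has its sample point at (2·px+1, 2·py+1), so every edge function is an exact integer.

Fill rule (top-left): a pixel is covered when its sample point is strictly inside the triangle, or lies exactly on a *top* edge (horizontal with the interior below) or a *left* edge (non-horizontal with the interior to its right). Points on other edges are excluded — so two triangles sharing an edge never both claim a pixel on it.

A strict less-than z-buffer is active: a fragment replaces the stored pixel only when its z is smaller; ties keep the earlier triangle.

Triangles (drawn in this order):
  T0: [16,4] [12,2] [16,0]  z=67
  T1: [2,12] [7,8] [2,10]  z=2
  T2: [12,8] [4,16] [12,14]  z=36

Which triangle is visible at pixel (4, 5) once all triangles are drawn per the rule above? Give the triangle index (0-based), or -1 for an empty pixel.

T0:
  2·area = 16
  edge (16, 4)→(12, 2): d=(-4,-2) top-left  bias=+0
  edge (12, 2)→(16, 0): d=(4,-2) top-left  bias=+0
  edge (16, 0)→(16, 4): d=(0,4) right/bottom  bias=-1
    (7,0)@(15, 1): e=[10,2,4] → X
    (7,1)@(15, 3): e=[2,10,4] → X
    (7,2)@(15, 5): e=[-6,18,4] → .
  covered (2 px):
    . . . . . . . X
    . . . . . . . X
    . . . . . . . .
    . . . . . . . .
    . . . . . . . .
    . . . . . . . .
    . . . . . . . .
    . . . . . . . .
    . . . . . . . .
T1:
  2·area = 10  (B↔C swapped to make it positive)
  edge (2, 12)→(2, 10): d=(0,-2) top-left  bias=+0
  edge (2, 10)→(7, 8): d=(5,-2) top-left  bias=+0
  edge (7, 8)→(2, 12): d=(-5,4) right/bottom  bias=-1
    (2,4)@(5, 9): e=[6,1,3] → X
    (3,4)@(7, 9): e=[10,5,-5] → .
    (1,5)@(3, 11): e=[2,7,1] → X
    (2,5)@(5, 11): e=[6,11,-7] → .
    (1,6)@(3, 13): e=[2,17,-9] → .
  covered (2 px):
    . . . . . . . .
    . . . . . . . .
    . . . . . . . .
    . . . . . . . .
    . . X . . . . .
    . X . . . . . .
    . . . . . . . .
    . . . . . . . .
    . . . . . . . .
T2:
  2·area = 48  (B↔C swapped to make it positive)
  edge (12, 8)→(12, 14): d=(0,6) right/bottom  bias=-1
  edge (12, 14)→(4, 16): d=(-8,2) right/bottom  bias=-1
  edge (4, 16)→(12, 8): d=(8,-8) top-left  bias=+0
    (7,2)@(15, 5): e=[-18,66,0] → .  [on edge]
    (6,3)@(13, 7): e=[-6,54,0] → .  [on edge]
    (5,4)@(11, 9): e=[6,42,0] → X  [on edge]
    (6,4)@(13, 9): e=[-6,38,16] → .
    (4,5)@(9, 11): e=[18,30,0] → X  [on edge]
    (6,5)@(13, 11): e=[-6,22,32] → .
    (3,6)@(7, 13): e=[30,18,0] → X  [on edge]
    (6,6)@(13, 13): e=[-6,6,48] → .
    (2,7)@(5, 15): e=[42,6,0] → X  [on edge]
    (4,7)@(9, 15): e=[18,-2,32] → .
    (5,7)@(11, 15): e=[6,-6,48] → .
    (1,8)@(3, 17): e=[54,-6,0] → .  [on edge]
  covered (8 px):
    . . . . . . . .
    . . . . . . . .
    . . . . . . . .
    . . . . . . . .
    . . . . . X . .
    . . . . X X . .
    . . . X X X . .
    . . X X . . . .
    . . . . . . . .

Z-buffer (winner per pixel, '.' = empty):
  . . . . . . . 0
  . . . . . . . 0
  . . . . . . . .
  . . . . . . . .
  . . 1 . . 2 . .
  . 1 . . 2 2 . .
  . . . 2 2 2 . .
  . . 2 2 . . . .
  . . . . . . . .

Answer: 2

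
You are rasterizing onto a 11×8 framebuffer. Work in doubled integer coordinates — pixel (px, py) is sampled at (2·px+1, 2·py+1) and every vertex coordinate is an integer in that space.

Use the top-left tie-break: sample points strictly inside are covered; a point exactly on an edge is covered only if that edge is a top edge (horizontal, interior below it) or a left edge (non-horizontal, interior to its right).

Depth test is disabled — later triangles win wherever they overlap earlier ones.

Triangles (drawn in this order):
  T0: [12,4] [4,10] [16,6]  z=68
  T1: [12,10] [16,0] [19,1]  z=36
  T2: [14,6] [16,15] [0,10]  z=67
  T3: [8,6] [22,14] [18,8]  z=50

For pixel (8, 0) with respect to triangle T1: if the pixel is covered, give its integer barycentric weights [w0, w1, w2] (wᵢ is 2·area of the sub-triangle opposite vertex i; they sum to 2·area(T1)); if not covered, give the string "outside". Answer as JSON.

T0:
  2·area = 40  (B↔C swapped to make it positive)
  edge (12, 4)→(16, 6): d=(4,2) right/bottom  bias=-1
  edge (16, 6)→(4, 10): d=(-12,4) right/bottom  bias=-1
  edge (4, 10)→(12, 4): d=(8,-6) top-left  bias=+0
    (5,2)@(11, 5): e=[6,32,2] → #
    (6,2)@(13, 5): e=[2,24,14] → #
    (7,2)@(15, 5): e=[-2,16,26] → ·
    (9,2)@(19, 5): e=[-10,0,50] → ·  [on edge]
    (4,3)@(9, 7): e=[18,16,6] → #
    (6,3)@(13, 7): e=[10,0,30] → ·  [on edge]
    (3,4)@(7, 9): e=[30,0,10] → ·  [on edge]
    (4,4)@(9, 9): e=[26,-8,22] → ·
    (5,4)@(11, 9): e=[22,-16,34] → ·
    (0,5)@(1, 11): e=[50,0,-10] → ·  [on edge]
  covered (4 px):
    · · · · · · · · · · ·
    · · · · · · · · · · ·
    · · · · · # # · · · ·
    · · · · # # · · · · ·
    · · · · · · · · · · ·
    · · · · · · · · · · ·
    · · · · · · · · · · ·
    · · · · · · · · · · ·
T1:
  2·area = 34
  edge (12, 10)→(16, 0): d=(4,-10) top-left  bias=+0
  edge (16, 0)→(19, 1): d=(3,1) right/bottom  bias=-1
  edge (19, 1)→(12, 10): d=(-7,9) right/bottom  bias=-1
    (8,0)@(17, 1): e=[14,2,18] → #
    (9,0)@(19, 1): e=[34,0,0] → ·  [on edge]
    (7,1)@(15, 3): e=[2,10,22] → #
    (9,1)@(19, 3): e=[42,6,-14] → ·
    (7,2)@(15, 5): e=[10,16,8] → #
    (8,2)@(17, 5): e=[30,14,-10] → ·
    (7,3)@(15, 7): e=[18,22,-6] → ·
  covered (4 px):
    · · · · · · · · # · ·
    · · · · · · · # # · ·
    · · · · · · · # · · ·
    · · · · · · · · · · ·
    · · · · · · · · · · ·
    · · · · · · · · · · ·
    · · · · · · · · · · ·
    · · · · · · · · · · ·
T2:
  2·area = 134
  edge (14, 6)→(16, 15): d=(2,9) right/bottom  bias=-1
  edge (16, 15)→(0, 10): d=(-16,-5) top-left  bias=+0
  edge (0, 10)→(14, 6): d=(14,-4) top-left  bias=+0
    (5,3)@(11, 7): e=[29,103,2] → #
    (6,3)@(13, 7): e=[11,113,10] → #
    (7,3)@(15, 7): e=[-7,123,18] → ·
    (2,4)@(5, 9): e=[87,41,6] → #
    (3,4)@(7, 9): e=[69,51,14] → #
    (4,4)@(9, 9): e=[51,61,22] → #
    (7,4)@(15, 9): e=[-3,91,46] → ·
    (2,5)@(5, 11): e=[91,9,34] → #
    (7,5)@(15, 11): e=[1,59,74] → #
    (8,5)@(17, 11): e=[-17,69,82] → ·
    (2,6)@(5, 13): e=[95,-23,62] → ·
    (3,6)@(7, 13): e=[77,-13,70] → ·
  covered (16 px):
    · · · · · · · · · · ·
    · · · · · · · · · · ·
    · · · · · · · · · · ·
    · · · · · # # · · · ·
    · · # # # # # · · · ·
    · · # # # # # # · · ·
    · · · · · # # # · · ·
    · · · · · · · · · · ·
T3:
  2·area = 52  (B↔C swapped to make it positive)
  edge (8, 6)→(18, 8): d=(10,2) right/bottom  bias=-1
  edge (18, 8)→(22, 14): d=(4,6) right/bottom  bias=-1
  edge (22, 14)→(8, 6): d=(-14,-8) top-left  bias=+0
    (1,2)@(3, 5): e=[0,78,-26] → ·  [on edge]
    (5,3)@(11, 7): e=[4,38,10] → #
    (6,3)@(13, 7): e=[0,26,26] → ·  [on edge]
    (5,4)@(11, 9): e=[24,46,-18] → ·
    (7,4)@(15, 9): e=[16,22,14] → #
    (8,4)@(17, 9): e=[12,10,30] → #
    (9,4)@(19, 9): e=[8,-2,46] → ·
    (7,5)@(15, 11): e=[36,30,-14] → ·
    (8,5)@(17, 11): e=[32,18,2] → #
    (9,5)@(19, 11): e=[28,6,18] → #
    (10,5)@(21, 11): e=[24,-6,34] → ·
    (8,6)@(17, 13): e=[52,26,-26] → ·
  covered (6 px):
    · · · · · · · · · · ·
    · · · · · · · · · · ·
    · · · · · · · · · · ·
    · · · · · # · · · · ·
    · · · · · · · # # · ·
    · · · · · · · · # # ·
    · · · · · · · · · · #
    · · · · · · · · · · ·

Result: [2,18,14]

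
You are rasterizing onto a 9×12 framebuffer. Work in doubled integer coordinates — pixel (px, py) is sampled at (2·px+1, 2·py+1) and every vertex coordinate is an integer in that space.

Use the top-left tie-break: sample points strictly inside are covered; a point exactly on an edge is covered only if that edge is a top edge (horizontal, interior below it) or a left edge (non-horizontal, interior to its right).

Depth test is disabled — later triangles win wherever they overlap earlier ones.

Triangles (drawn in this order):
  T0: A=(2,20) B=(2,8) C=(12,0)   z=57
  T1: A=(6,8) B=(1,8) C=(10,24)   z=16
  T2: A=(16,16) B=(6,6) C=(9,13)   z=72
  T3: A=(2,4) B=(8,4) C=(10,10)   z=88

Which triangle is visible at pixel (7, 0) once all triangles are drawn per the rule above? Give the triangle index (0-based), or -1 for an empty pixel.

T0:
  2·area = 120
  edge (2, 20)→(2, 8): d=(0,-12) top-left  bias=+0
  edge (2, 8)→(12, 0): d=(10,-8) top-left  bias=+0
  edge (12, 0)→(2, 20): d=(-10,20) right/bottom  bias=-1
    (5,0)@(11, 1): e=[108,2,10] → #
    (6,0)@(13, 1): e=[132,18,-30] → ·
    (4,1)@(9, 3): e=[84,6,30] → #
    (5,1)@(11, 3): e=[108,22,-10] → ·
    (3,2)@(7, 5): e=[60,10,50] → #
    (5,2)@(11, 5): e=[108,42,-30] → ·
    (2,3)@(5, 7): e=[36,14,70] → #
    (4,3)@(9, 7): e=[84,46,-10] → ·
    (1,4)@(3, 9): e=[12,18,90] → #
    (4,4)@(9, 9): e=[84,66,-30] → ·
    (1,5)@(3, 11): e=[12,38,70] → #
    (3,5)@(7, 11): e=[60,70,-10] → ·
  covered (15 px):
    · · · · · # · · ·
    · · · · # · · · ·
    · · · # # · · · ·
    · · # # · · · · ·
    · # # # · · · · ·
    · # # · · · · · ·
    · # # · · · · · ·
    · # · · · · · · ·
    · # · · · · · · ·
    · · · · · · · · ·
    · · · · · · · · ·
    · · · · · · · · ·
T1:
  2·area = 80  (B↔C swapped to make it positive)
  edge (6, 8)→(10, 24): d=(4,16) right/bottom  bias=-1
  edge (10, 24)→(1, 8): d=(-9,-16) top-left  bias=+0
  edge (1, 8)→(6, 8): d=(5,0) top-left  bias=+0
    (1,4)@(3, 9): e=[52,23,5] → #
    (2,4)@(5, 9): e=[20,55,5] → #
    (3,4)@(7, 9): e=[-12,87,5] → ·
    (1,5)@(3, 11): e=[60,5,15] → #
    (3,5)@(7, 11): e=[-4,69,15] → ·
    (1,6)@(3, 13): e=[68,-13,25] → ·
    (2,6)@(5, 13): e=[36,19,25] → #
    (3,6)@(7, 13): e=[4,51,25] → #
    (4,6)@(9, 13): e=[-28,83,25] → ·
    (2,7)@(5, 15): e=[44,1,35] → #
    (4,7)@(9, 15): e=[-20,65,35] → ·
    (2,8)@(5, 17): e=[52,-17,45] → ·
  covered (10 px):
    · · · · · · · · ·
    · · · · · · · · ·
    · · · · · · · · ·
    · · · · · · · · ·
    · # # · · · · · ·
    · # # · · · · · ·
    · · # # · · · · ·
    · · # # · · · · ·
    · · · # · · · · ·
    · · · · · · · · ·
    · · · · # · · · ·
    · · · · · · · · ·
T2:
  2·area = 40  (B↔C swapped to make it positive)
  edge (16, 16)→(9, 13): d=(-7,-3) top-left  bias=+0
  edge (9, 13)→(6, 6): d=(-3,-7) top-left  bias=+0
  edge (6, 6)→(16, 16): d=(10,10) right/bottom  bias=-1
    (0,0)@(1, 1): e=[60,-20,0] → ·  [on edge]
    (1,1)@(3, 3): e=[52,-12,0] → ·  [on edge]
    (2,2)@(5, 5): e=[44,-4,0] → ·  [on edge]
    (3,3)@(7, 7): e=[36,4,0] → ·  [on edge]
    (4,4)@(9, 9): e=[28,12,0] → ·  [on edge]
    (4,5)@(9, 11): e=[14,6,20] → #
    (5,5)@(11, 11): e=[20,20,0] → ·  [on edge]
    (4,6)@(9, 13): e=[0,0,40] → #  [on edge]
    (5,6)@(11, 13): e=[6,14,20] → #
    (6,6)@(13, 13): e=[12,28,0] → ·  [on edge]
    (4,7)@(9, 15): e=[-14,-6,60] → ·
    (5,7)@(11, 15): e=[-8,8,40] → ·
    (7,7)@(15, 15): e=[4,36,0] → ·  [on edge]
    (8,8)@(17, 17): e=[-4,44,0] → ·  [on edge]
  covered (3 px):
    · · · · · · · · ·
    · · · · · · · · ·
    · · · · · · · · ·
    · · · · · · · · ·
    · · · · · · · · ·
    · · · · # · · · ·
    · · · · # # · · ·
    · · · · · · · · ·
    · · · · · · · · ·
    · · · · · · · · ·
    · · · · · · · · ·
    · · · · · · · · ·
T3:
  2·area = 36
  edge (2, 4)→(8, 4): d=(6,0) top-left  bias=+0
  edge (8, 4)→(10, 10): d=(2,6) right/bottom  bias=-1
  edge (10, 10)→(2, 4): d=(-8,-6) top-left  bias=+0
    (3,0)@(7, 1): e=[-18,0,54] → ·  [on edge]
    (2,2)@(5, 5): e=[6,20,10] → #
    (3,2)@(7, 5): e=[6,8,22] → #
    (4,2)@(9, 5): e=[6,-4,34] → ·
    (2,3)@(5, 7): e=[18,24,-6] → ·
    (3,3)@(7, 7): e=[18,12,6] → #
    (4,3)@(9, 7): e=[18,0,18] → ·  [on edge]
    (3,4)@(7, 9): e=[30,16,-10] → ·
    (4,4)@(9, 9): e=[30,4,2] → #
    (5,4)@(11, 9): e=[30,-8,14] → ·
    (4,5)@(9, 11): e=[42,8,-14] → ·
    (5,6)@(11, 13): e=[54,0,-18] → ·  [on edge]
    (6,9)@(13, 19): e=[90,0,-54] → ·  [on edge]
  covered (4 px):
    · · · · · · · · ·
    · · · · · · · · ·
    · · # # · · · · ·
    · · · # · · · · ·
    · · · · # · · · ·
    · · · · · · · · ·
    · · · · · · · · ·
    · · · · · · · · ·
    · · · · · · · · ·
    · · · · · · · · ·
    · · · · · · · · ·
    · · · · · · · · ·

Z-buffer (winner per pixel, '.' = empty):
  . . . . . 0 . . .
  . . . . 0 . . . .
  . . 3 3 0 . . . .
  . . 0 3 . . . . .
  . 1 1 0 3 . . . .
  . 1 1 . 2 . . . .
  . 0 1 1 2 2 . . .
  . 0 1 1 . . . . .
  . 0 . 1 . . . . .
  . . . . . . . . .
  . . . . 1 . . . .
  . . . . . . . . .

Final: -1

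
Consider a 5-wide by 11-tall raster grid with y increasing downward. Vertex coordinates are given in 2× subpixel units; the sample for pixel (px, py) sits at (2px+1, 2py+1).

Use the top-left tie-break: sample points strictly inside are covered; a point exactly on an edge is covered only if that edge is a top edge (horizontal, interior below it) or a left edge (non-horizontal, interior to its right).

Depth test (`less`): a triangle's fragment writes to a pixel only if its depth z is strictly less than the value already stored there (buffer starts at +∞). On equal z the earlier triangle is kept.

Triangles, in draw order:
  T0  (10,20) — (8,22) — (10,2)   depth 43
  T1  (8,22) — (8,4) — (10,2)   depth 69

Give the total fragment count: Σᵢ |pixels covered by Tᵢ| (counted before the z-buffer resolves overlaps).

T0:
  2·area = 36
  edge (10, 20)→(8, 22): d=(-2,2) right/bottom  bias=-1
  edge (8, 22)→(10, 2): d=(2,-20) top-left  bias=+0
  edge (10, 2)→(10, 20): d=(0,18) right/bottom  bias=-1
    (4,6)@(9, 13): e=[16,2,18] → #
    (4,7)@(9, 15): e=[12,6,18] → #
    (4,8)@(9, 17): e=[8,10,18] → #
    (4,9)@(9, 19): e=[4,14,18] → #
    (4,10)@(9, 21): e=[0,18,18] → ·  [on edge]
  covered (4 px):
    · · · · ·
    · · · · ·
    · · · · ·
    · · · · ·
    · · · · ·
    · · · · ·
    · · · · #
    · · · · #
    · · · · #
    · · · · #
    · · · · ·
T1:
  2·area = 36
  edge (8, 22)→(8, 4): d=(0,-18) top-left  bias=+0
  edge (8, 4)→(10, 2): d=(2,-2) top-left  bias=+0
  edge (10, 2)→(8, 22): d=(-2,20) right/bottom  bias=-1
    (4,1)@(9, 3): e=[18,0,18] → #  [on edge]
    (3,2)@(7, 5): e=[-18,0,54] → ·  [on edge]
    (4,2)@(9, 5): e=[18,4,14] → #
    (2,3)@(5, 7): e=[-54,0,90] → ·  [on edge]
    (4,3)@(9, 7): e=[18,8,10] → #
    (1,4)@(3, 9): e=[-90,0,126] → ·  [on edge]
    (4,4)@(9, 9): e=[18,12,6] → #
    (0,5)@(1, 11): e=[-126,0,162] → ·  [on edge]
    (4,5)@(9, 11): e=[18,16,2] → #
    (4,6)@(9, 13): e=[18,20,-2] → ·
  covered (5 px):
    · · · · ·
    · · · · #
    · · · · #
    · · · · #
    · · · · #
    · · · · #
    · · · · ·
    · · · · ·
    · · · · ·
    · · · · ·
    · · · · ·

Final: 9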